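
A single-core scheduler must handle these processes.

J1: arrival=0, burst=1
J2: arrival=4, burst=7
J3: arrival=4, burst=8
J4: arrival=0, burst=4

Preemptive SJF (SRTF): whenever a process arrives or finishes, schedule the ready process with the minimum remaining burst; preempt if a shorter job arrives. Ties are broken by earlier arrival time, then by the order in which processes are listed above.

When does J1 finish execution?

Timeline: | J1 0-1 | J4 1-5 | J2 5-12 | J3 12-20 |
Completion: J1=1  J2=12  J3=20  J4=5
Turnaround (C−A): J1=1  J2=8  J3=16  J4=5

1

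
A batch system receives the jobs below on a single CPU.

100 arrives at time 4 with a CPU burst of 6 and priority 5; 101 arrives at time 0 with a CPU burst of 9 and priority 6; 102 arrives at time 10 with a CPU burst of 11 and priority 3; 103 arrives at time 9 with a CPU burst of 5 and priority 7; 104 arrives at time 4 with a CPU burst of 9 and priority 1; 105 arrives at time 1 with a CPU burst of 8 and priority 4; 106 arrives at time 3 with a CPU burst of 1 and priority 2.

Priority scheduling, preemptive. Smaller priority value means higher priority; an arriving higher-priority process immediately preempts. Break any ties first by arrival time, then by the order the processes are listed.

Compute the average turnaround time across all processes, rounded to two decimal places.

24.14

Schedule: | 101 0-1 | 105 1-3 | 106 3-4 | 104 4-13 | 102 13-24 | 105 24-30 | 100 30-36 | 101 36-44 | 103 44-49 |
Completion: 100=36  101=44  102=24  103=49  104=13  105=30  106=4
Turnaround times: 100=32, 101=44, 102=14, 103=40, 104=9, 105=29, 106=1
Average turnaround = (32+44+14+40+9+29+1) / 7 = 169/7 = 24.14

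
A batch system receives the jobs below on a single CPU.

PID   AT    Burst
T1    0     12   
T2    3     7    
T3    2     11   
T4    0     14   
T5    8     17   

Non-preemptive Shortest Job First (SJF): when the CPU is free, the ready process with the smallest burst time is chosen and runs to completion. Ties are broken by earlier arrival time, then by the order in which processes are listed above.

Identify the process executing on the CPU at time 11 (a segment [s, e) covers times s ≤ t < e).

Gantt: | T1 0-12 | T2 12-19 | T3 19-30 | T4 30-44 | T5 44-61 |
Completion: T1=12  T2=19  T3=30  T4=44  T5=61

T1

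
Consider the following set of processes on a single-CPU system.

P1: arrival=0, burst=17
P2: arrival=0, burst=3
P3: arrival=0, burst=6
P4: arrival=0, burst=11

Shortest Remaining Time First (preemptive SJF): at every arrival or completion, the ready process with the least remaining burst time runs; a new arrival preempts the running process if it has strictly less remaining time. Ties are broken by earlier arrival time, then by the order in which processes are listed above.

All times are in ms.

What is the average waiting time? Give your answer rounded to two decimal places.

8.00

Timeline: | P2 0-3 | P3 3-9 | P4 9-20 | P1 20-37 |
Completion: P1=37  P2=3  P3=9  P4=20
Waiting times: P1=20, P2=0, P3=3, P4=9
Average waiting = (20+0+3+9) / 4 = 32/4 = 8.00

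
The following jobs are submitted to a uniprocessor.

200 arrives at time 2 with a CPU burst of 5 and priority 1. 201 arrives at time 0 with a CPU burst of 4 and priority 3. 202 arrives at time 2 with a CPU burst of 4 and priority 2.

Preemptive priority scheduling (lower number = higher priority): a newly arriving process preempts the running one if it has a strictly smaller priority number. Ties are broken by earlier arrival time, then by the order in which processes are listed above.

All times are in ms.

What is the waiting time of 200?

0

Schedule: | 201 0-2 | 200 2-7 | 202 7-11 | 201 11-13 |
Completion: 200=7  201=13  202=11
Turnaround (C−A): 200=5  201=13  202=9
Waiting(200) = turnaround − burst = 5 − 5 = 0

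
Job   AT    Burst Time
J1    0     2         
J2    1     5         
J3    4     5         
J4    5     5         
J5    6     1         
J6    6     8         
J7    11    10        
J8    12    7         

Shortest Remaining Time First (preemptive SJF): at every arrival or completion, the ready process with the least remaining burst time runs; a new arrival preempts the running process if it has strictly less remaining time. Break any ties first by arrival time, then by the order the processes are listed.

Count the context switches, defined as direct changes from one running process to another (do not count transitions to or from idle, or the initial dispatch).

Schedule: | J1 0-2 | J2 2-7 | J5 7-8 | J3 8-13 | J4 13-18 | J8 18-25 | J6 25-33 | J7 33-43 |
Completion: J1=2  J2=7  J3=13  J4=18  J5=8  J6=33  J7=43  J8=25

7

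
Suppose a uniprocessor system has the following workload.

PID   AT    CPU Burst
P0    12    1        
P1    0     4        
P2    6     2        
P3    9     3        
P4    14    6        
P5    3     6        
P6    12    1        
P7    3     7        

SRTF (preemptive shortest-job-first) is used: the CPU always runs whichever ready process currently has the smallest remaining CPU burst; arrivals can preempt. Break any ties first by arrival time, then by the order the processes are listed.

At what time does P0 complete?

Schedule: | P1 0-4 | P5 4-6 | P2 6-8 | P5 8-12 | P0 12-13 | P6 13-14 | P3 14-17 | P4 17-23 | P7 23-30 |
Completion: P0=13  P1=4  P2=8  P3=17  P4=23  P5=12  P6=14  P7=30

13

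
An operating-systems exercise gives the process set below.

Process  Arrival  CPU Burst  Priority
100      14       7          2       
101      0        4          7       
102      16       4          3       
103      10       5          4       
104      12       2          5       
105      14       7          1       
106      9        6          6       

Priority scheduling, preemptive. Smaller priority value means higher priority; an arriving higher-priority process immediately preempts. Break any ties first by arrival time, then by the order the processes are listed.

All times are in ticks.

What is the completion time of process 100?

Gantt: | 101 0-4 | idle 4-9 | 106 9-10 | 103 10-14 | 105 14-21 | 100 21-28 | 102 28-32 | 103 32-33 | 104 33-35 | 106 35-40 |
Completion: 100=28  101=4  102=32  103=33  104=35  105=21  106=40

28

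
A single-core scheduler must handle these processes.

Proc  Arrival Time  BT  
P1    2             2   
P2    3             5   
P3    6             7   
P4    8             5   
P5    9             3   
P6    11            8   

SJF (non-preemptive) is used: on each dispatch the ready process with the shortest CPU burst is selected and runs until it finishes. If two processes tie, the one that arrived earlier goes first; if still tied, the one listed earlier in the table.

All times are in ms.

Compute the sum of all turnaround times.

Schedule: | idle 0-2 | P1 2-4 | P2 4-9 | P5 9-12 | P4 12-17 | P3 17-24 | P6 24-32 |
Completion: P1=4  P2=9  P3=24  P4=17  P5=12  P6=32
Turnaround = completion − arrival: P1=2, P2=6, P3=18, P4=9, P5=3, P6=21
Total turnaround = 2 + 6 + 18 + 9 + 3 + 21 = 59

59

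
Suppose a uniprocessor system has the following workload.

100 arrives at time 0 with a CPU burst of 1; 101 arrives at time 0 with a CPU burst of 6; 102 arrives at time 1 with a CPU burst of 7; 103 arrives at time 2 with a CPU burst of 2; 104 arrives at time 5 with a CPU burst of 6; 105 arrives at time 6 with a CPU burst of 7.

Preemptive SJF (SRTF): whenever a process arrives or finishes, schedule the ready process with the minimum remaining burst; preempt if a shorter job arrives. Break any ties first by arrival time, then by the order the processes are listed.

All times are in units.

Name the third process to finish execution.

101

Timeline: | 100 0-1 | 101 1-2 | 103 2-4 | 101 4-9 | 104 9-15 | 102 15-22 | 105 22-29 |
Completion: 100=1  101=9  102=22  103=4  104=15  105=29
Turnaround (C−A): 100=1  101=9  102=21  103=2  104=10  105=23
Finish order: 100 → 103 → 101 → 104 → 102 → 105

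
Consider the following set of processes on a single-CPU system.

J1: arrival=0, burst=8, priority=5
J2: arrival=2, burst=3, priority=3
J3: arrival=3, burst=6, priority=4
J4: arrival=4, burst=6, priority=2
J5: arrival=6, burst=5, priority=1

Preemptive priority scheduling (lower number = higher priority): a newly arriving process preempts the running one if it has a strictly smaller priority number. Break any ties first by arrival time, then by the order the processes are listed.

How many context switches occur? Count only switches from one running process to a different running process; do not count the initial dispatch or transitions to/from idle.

7

Schedule: | J1 0-2 | J2 2-4 | J4 4-6 | J5 6-11 | J4 11-15 | J2 15-16 | J3 16-22 | J1 22-28 |
Completion: J1=28  J2=16  J3=22  J4=15  J5=11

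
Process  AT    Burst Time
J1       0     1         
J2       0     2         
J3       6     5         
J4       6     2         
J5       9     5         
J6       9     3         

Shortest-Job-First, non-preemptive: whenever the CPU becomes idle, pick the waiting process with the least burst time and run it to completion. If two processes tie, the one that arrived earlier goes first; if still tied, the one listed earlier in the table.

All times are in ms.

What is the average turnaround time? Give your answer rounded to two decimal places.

Gantt: | J1 0-1 | J2 1-3 | idle 3-6 | J4 6-8 | J3 8-13 | J6 13-16 | J5 16-21 |
Completion: J1=1  J2=3  J3=13  J4=8  J5=21  J6=16
Turnaround times: J1=1, J2=3, J3=7, J4=2, J5=12, J6=7
Average turnaround = (1+3+7+2+12+7) / 6 = 32/6 = 5.33

5.33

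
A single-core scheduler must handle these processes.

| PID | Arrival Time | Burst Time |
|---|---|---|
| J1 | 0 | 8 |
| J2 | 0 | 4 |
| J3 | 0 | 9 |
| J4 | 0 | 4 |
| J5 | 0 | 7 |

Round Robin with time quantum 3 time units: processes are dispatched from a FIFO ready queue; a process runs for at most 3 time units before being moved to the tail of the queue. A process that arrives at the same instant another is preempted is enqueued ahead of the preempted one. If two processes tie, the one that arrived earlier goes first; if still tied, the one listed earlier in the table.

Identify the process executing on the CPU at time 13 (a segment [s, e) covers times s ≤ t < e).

J5

Schedule: | J1 0-3 | J2 3-6 | J3 6-9 | J4 9-12 | J5 12-15 | J1 15-18 | J2 18-19 | J3 19-22 | J4 22-23 | J5 23-26 | J1 26-28 | J3 28-31 | J5 31-32 |
Completion: J1=28  J2=19  J3=31  J4=23  J5=32
Turnaround (C−A): J1=28  J2=19  J3=31  J4=23  J5=32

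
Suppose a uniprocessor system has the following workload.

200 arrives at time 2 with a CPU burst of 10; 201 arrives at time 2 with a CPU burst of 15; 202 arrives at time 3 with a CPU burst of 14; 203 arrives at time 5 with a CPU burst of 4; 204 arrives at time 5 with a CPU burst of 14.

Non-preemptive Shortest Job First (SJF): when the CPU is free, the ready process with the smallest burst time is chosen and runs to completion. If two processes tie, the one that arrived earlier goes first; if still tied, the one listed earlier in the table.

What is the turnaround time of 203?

Timeline: | idle 0-2 | 200 2-12 | 203 12-16 | 202 16-30 | 204 30-44 | 201 44-59 |
Completion: 200=12  201=59  202=30  203=16  204=44
Turnaround(203) = completion − arrival = 16 − 5 = 11

11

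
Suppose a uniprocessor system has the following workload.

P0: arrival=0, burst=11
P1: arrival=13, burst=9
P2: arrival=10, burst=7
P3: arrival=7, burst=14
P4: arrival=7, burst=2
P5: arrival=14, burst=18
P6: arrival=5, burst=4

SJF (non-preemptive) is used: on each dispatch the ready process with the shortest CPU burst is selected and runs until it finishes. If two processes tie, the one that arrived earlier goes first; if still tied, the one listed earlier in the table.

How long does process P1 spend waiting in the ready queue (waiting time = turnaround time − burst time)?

11

Gantt: | P0 0-11 | P4 11-13 | P6 13-17 | P2 17-24 | P1 24-33 | P3 33-47 | P5 47-65 |
Completion: P0=11  P1=33  P2=24  P3=47  P4=13  P5=65  P6=17
Turnaround (C−A): P0=11  P1=20  P2=14  P3=40  P4=6  P5=51  P6=12
Waiting(P1) = turnaround − burst = 20 − 9 = 11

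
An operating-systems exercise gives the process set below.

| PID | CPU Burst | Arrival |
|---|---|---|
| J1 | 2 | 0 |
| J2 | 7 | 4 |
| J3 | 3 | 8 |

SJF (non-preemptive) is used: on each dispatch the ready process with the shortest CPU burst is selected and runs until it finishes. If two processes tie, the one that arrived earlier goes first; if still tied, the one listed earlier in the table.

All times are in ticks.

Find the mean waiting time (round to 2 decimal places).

1.00

Gantt: | J1 0-2 | idle 2-4 | J2 4-11 | J3 11-14 |
Completion: J1=2  J2=11  J3=14
Turnaround (C−A): J1=2  J2=7  J3=6
Waiting times: J1=0, J2=0, J3=3
Average waiting = (0+0+3) / 3 = 3/3 = 1.00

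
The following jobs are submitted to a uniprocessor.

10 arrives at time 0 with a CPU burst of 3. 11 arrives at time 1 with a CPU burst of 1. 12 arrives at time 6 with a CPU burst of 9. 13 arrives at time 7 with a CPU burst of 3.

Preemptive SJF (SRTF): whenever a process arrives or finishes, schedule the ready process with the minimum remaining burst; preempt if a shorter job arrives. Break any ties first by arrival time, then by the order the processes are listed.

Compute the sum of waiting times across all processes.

Schedule: | 10 0-1 | 11 1-2 | 10 2-4 | idle 4-6 | 12 6-7 | 13 7-10 | 12 10-18 |
Completion: 10=4  11=2  12=18  13=10
Waiting = turnaround − burst: 10=1, 11=0, 12=3, 13=0
Total waiting = 1 + 0 + 3 + 0 = 4

4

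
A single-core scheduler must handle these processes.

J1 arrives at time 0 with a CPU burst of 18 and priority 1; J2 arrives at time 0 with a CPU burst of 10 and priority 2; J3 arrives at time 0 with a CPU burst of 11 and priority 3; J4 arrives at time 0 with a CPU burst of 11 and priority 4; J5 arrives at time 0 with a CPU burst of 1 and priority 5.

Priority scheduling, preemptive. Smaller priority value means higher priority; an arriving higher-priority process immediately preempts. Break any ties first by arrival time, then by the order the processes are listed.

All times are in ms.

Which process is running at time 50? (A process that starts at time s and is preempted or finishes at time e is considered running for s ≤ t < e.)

Gantt: | J1 0-18 | J2 18-28 | J3 28-39 | J4 39-50 | J5 50-51 |
Completion: J1=18  J2=28  J3=39  J4=50  J5=51

J5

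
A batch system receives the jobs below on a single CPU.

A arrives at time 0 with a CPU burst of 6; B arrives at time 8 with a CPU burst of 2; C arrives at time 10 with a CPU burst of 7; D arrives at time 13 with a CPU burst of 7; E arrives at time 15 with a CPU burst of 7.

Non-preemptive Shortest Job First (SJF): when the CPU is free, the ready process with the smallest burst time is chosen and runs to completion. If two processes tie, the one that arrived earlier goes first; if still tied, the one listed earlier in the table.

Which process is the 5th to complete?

Timeline: | A 0-6 | idle 6-8 | B 8-10 | C 10-17 | D 17-24 | E 24-31 |
Completion: A=6  B=10  C=17  D=24  E=31
Turnaround (C−A): A=6  B=2  C=7  D=11  E=16
Finish order: A → B → C → D → E

E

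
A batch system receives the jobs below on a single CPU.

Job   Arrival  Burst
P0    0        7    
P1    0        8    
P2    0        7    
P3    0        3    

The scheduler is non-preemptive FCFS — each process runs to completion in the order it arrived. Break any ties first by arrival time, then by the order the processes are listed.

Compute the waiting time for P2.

15

Gantt: | P0 0-7 | P1 7-15 | P2 15-22 | P3 22-25 |
Completion: P0=7  P1=15  P2=22  P3=25
Waiting(P2) = turnaround − burst = 22 − 7 = 15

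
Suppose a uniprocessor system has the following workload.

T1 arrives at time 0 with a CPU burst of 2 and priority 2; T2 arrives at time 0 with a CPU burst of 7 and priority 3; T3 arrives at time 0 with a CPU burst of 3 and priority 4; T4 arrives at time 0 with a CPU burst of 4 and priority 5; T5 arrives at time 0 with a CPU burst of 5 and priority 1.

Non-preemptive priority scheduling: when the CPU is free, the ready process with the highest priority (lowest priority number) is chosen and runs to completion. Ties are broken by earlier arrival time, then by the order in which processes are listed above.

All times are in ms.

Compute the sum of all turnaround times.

Gantt: | T5 0-5 | T1 5-7 | T2 7-14 | T3 14-17 | T4 17-21 |
Completion: T1=7  T2=14  T3=17  T4=21  T5=5
Turnaround = completion − arrival: T1=7, T2=14, T3=17, T4=21, T5=5
Total turnaround = 7 + 14 + 17 + 21 + 5 = 64

64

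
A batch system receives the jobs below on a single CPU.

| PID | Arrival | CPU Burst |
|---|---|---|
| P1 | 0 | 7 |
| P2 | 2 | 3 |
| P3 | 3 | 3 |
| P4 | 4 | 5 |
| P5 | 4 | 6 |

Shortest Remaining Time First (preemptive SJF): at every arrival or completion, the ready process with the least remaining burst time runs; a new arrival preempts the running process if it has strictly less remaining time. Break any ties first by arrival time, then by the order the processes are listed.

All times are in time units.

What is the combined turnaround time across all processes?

55

Gantt: | P1 0-2 | P2 2-5 | P3 5-8 | P1 8-13 | P4 13-18 | P5 18-24 |
Completion: P1=13  P2=5  P3=8  P4=18  P5=24
Turnaround (C−A): P1=13  P2=3  P3=5  P4=14  P5=20
Turnaround = completion − arrival: P1=13, P2=3, P3=5, P4=14, P5=20
Total turnaround = 13 + 3 + 5 + 14 + 20 = 55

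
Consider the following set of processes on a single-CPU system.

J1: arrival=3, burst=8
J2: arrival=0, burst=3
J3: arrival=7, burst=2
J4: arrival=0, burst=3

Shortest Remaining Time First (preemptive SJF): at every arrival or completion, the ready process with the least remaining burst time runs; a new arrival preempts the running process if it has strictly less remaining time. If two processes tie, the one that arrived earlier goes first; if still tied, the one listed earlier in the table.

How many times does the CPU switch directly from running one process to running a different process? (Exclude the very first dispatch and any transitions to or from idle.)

Schedule: | J2 0-3 | J4 3-6 | J1 6-7 | J3 7-9 | J1 9-16 |
Completion: J1=16  J2=3  J3=9  J4=6
Turnaround (C−A): J1=13  J2=3  J3=2  J4=6

4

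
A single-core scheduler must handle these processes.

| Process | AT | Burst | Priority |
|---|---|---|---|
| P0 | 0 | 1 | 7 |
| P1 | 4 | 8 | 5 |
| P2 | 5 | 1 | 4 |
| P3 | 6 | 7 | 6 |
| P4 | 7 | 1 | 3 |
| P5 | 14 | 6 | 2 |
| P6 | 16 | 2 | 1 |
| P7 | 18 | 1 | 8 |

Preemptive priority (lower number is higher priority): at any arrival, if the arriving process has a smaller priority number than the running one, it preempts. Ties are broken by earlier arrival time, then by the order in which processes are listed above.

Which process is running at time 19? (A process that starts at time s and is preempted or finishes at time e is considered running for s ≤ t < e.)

P5

Gantt: | P0 0-1 | idle 1-4 | P1 4-5 | P2 5-6 | P1 6-7 | P4 7-8 | P1 8-14 | P5 14-16 | P6 16-18 | P5 18-22 | P3 22-29 | P7 29-30 |
Completion: P0=1  P1=14  P2=6  P3=29  P4=8  P5=22  P6=18  P7=30
Turnaround (C−A): P0=1  P1=10  P2=1  P3=23  P4=1  P5=8  P6=2  P7=12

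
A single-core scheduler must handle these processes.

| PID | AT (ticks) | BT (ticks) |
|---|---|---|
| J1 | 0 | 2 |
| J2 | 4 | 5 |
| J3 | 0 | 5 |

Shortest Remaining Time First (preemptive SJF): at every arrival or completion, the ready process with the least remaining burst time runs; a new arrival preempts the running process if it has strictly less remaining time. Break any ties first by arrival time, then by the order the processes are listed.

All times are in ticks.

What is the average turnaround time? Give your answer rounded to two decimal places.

Timeline: | J1 0-2 | J3 2-7 | J2 7-12 |
Completion: J1=2  J2=12  J3=7
Turnaround (C−A): J1=2  J2=8  J3=7
Turnaround times: J1=2, J2=8, J3=7
Average turnaround = (2+8+7) / 3 = 17/3 = 5.67

5.67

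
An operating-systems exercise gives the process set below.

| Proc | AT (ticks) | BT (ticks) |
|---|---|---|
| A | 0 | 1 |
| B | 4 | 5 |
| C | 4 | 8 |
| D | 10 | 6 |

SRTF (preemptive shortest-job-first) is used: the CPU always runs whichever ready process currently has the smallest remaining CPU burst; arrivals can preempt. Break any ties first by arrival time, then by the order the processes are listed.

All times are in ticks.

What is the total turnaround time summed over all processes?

Gantt: | A 0-1 | idle 1-4 | B 4-9 | C 9-10 | D 10-16 | C 16-23 |
Completion: A=1  B=9  C=23  D=16
Turnaround (C−A): A=1  B=5  C=19  D=6
Turnaround = completion − arrival: A=1, B=5, C=19, D=6
Total turnaround = 1 + 5 + 19 + 6 = 31

31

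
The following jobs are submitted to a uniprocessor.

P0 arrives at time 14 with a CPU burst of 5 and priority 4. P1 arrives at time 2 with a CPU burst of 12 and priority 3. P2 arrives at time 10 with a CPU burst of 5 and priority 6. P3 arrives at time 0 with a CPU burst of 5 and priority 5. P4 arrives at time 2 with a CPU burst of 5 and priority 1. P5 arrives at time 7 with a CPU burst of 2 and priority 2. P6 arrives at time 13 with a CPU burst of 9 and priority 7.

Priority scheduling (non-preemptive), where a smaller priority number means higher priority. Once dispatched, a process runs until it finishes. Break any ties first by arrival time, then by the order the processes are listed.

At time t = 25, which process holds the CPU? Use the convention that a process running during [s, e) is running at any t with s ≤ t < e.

Timeline: | P3 0-5 | P4 5-10 | P5 10-12 | P1 12-24 | P0 24-29 | P2 29-34 | P6 34-43 |
Completion: P0=29  P1=24  P2=34  P3=5  P4=10  P5=12  P6=43
Turnaround (C−A): P0=15  P1=22  P2=24  P3=5  P4=8  P5=5  P6=30

P0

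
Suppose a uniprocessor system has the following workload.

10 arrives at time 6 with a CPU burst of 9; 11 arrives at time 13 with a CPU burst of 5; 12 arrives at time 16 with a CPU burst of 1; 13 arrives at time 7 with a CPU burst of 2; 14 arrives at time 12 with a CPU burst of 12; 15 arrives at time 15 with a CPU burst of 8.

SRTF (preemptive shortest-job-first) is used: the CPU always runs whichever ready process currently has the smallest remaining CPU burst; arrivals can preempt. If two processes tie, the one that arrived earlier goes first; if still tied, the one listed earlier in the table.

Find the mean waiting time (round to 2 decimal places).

5.83

Schedule: | idle 0-6 | 10 6-7 | 13 7-9 | 10 9-17 | 12 17-18 | 11 18-23 | 15 23-31 | 14 31-43 |
Completion: 10=17  11=23  12=18  13=9  14=43  15=31
Turnaround (C−A): 10=11  11=10  12=2  13=2  14=31  15=16
Waiting times: 10=2, 11=5, 12=1, 13=0, 14=19, 15=8
Average waiting = (2+5+1+0+19+8) / 6 = 35/6 = 5.83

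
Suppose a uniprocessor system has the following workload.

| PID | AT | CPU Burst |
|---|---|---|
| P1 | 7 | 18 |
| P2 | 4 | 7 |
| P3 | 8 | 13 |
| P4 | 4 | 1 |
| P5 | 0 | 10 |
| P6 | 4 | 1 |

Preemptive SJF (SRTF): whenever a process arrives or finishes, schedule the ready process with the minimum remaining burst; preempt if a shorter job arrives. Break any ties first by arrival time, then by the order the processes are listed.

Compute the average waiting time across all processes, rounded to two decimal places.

Timeline: | P5 0-4 | P4 4-5 | P6 5-6 | P5 6-12 | P2 12-19 | P3 19-32 | P1 32-50 |
Completion: P1=50  P2=19  P3=32  P4=5  P5=12  P6=6
Turnaround (C−A): P1=43  P2=15  P3=24  P4=1  P5=12  P6=2
Waiting times: P1=25, P2=8, P3=11, P4=0, P5=2, P6=1
Average waiting = (25+8+11+0+2+1) / 6 = 47/6 = 7.83

7.83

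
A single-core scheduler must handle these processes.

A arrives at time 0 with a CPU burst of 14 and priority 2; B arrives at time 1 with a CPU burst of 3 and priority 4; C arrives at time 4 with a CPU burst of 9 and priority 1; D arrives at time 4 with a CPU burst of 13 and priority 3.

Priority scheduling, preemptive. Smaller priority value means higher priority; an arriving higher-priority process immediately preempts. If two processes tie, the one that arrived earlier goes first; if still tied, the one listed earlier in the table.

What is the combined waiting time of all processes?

Schedule: | A 0-4 | C 4-13 | A 13-23 | D 23-36 | B 36-39 |
Completion: A=23  B=39  C=13  D=36
Turnaround (C−A): A=23  B=38  C=9  D=32
Waiting = turnaround − burst: A=9, B=35, C=0, D=19
Total waiting = 9 + 35 + 0 + 19 = 63

63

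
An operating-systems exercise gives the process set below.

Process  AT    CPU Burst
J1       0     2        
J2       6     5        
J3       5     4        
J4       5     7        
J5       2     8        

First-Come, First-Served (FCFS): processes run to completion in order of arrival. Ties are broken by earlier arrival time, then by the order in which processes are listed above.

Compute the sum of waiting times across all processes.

Timeline: | J1 0-2 | J5 2-10 | J3 10-14 | J4 14-21 | J2 21-26 |
Completion: J1=2  J2=26  J3=14  J4=21  J5=10
Waiting = turnaround − burst: J1=0, J2=15, J3=5, J4=9, J5=0
Total waiting = 0 + 15 + 5 + 9 + 0 = 29

29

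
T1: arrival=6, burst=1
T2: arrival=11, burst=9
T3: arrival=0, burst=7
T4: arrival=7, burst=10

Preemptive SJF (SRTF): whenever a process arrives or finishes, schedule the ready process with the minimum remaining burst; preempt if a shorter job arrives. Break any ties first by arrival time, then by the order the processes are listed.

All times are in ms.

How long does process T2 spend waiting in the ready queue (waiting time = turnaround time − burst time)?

Schedule: | T3 0-7 | T1 7-8 | T4 8-18 | T2 18-27 |
Completion: T1=8  T2=27  T3=7  T4=18
Turnaround (C−A): T1=2  T2=16  T3=7  T4=11
Waiting(T2) = turnaround − burst = 16 − 9 = 7

7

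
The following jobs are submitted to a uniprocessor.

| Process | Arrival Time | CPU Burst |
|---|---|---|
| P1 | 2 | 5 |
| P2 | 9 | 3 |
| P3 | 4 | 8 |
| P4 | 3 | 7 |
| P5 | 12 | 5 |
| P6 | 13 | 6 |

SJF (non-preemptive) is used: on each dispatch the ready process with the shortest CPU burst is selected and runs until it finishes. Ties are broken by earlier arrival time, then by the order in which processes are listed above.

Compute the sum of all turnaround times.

Gantt: | idle 0-2 | P1 2-7 | P4 7-14 | P2 14-17 | P5 17-22 | P6 22-28 | P3 28-36 |
Completion: P1=7  P2=17  P3=36  P4=14  P5=22  P6=28
Turnaround (C−A): P1=5  P2=8  P3=32  P4=11  P5=10  P6=15
Turnaround = completion − arrival: P1=5, P2=8, P3=32, P4=11, P5=10, P6=15
Total turnaround = 5 + 8 + 32 + 11 + 10 + 15 = 81

81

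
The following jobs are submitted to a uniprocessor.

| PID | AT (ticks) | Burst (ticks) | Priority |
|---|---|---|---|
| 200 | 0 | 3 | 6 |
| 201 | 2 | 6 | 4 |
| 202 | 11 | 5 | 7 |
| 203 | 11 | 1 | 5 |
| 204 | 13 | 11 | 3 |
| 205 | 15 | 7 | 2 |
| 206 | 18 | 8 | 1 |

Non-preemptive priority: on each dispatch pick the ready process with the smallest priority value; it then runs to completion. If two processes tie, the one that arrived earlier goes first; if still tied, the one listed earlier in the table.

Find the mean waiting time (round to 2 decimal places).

Schedule: | 200 0-3 | 201 3-9 | idle 9-11 | 203 11-12 | 202 12-17 | 205 17-24 | 206 24-32 | 204 32-43 |
Completion: 200=3  201=9  202=17  203=12  204=43  205=24  206=32
Waiting times: 200=0, 201=1, 202=1, 203=0, 204=19, 205=2, 206=6
Average waiting = (0+1+1+0+19+2+6) / 7 = 29/7 = 4.14

4.14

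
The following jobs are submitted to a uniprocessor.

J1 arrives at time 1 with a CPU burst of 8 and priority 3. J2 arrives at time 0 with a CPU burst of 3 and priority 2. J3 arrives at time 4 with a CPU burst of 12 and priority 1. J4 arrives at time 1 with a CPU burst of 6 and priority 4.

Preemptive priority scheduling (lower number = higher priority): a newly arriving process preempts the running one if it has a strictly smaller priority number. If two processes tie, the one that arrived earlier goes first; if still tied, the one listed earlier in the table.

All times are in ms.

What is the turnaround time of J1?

22

Schedule: | J2 0-3 | J1 3-4 | J3 4-16 | J1 16-23 | J4 23-29 |
Completion: J1=23  J2=3  J3=16  J4=29
Turnaround(J1) = completion − arrival = 23 − 1 = 22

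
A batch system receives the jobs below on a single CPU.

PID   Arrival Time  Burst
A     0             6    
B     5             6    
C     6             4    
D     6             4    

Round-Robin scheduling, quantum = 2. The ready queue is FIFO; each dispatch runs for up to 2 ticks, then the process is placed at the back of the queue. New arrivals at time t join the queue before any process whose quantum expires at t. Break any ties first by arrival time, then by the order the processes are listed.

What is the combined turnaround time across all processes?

Schedule: | A 0-6 | B 6-8 | C 8-10 | D 10-12 | B 12-14 | C 14-16 | D 16-18 | B 18-20 |
Completion: A=6  B=20  C=16  D=18
Turnaround (C−A): A=6  B=15  C=10  D=12
Turnaround = completion − arrival: A=6, B=15, C=10, D=12
Total turnaround = 6 + 15 + 10 + 12 = 43

43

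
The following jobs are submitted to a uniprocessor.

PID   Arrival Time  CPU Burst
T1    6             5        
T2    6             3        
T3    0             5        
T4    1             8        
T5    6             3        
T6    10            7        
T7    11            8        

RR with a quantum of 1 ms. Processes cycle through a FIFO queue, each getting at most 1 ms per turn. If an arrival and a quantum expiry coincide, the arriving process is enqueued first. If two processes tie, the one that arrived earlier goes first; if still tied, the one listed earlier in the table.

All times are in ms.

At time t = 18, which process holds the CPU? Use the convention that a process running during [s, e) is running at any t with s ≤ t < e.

T1

Timeline: | T3 0-1 | T4 1-2 | T3 2-3 | T4 3-4 | T3 4-5 | T4 5-6 | T3 6-7 | T1 7-8 | T2 8-9 | T5 9-10 | T4 10-11 | T3 11-12 | T1 12-13 | T2 13-14 | T6 14-15 | T5 15-16 | T7 16-17 | T4 17-18 | T1 18-19 | T2 19-20 | T6 20-21 | T5 21-22 | T7 22-23 | T4 23-24 | T1 24-25 | T6 25-26 | T7 26-27 | T4 27-28 | T1 28-29 | T6 29-30 | T7 30-31 | T4 31-32 | T6 32-33 | T7 33-34 | T6 34-35 | T7 35-36 | T6 36-37 | T7 37-39 |
Completion: T1=29  T2=20  T3=12  T4=32  T5=22  T6=37  T7=39
Turnaround (C−A): T1=23  T2=14  T3=12  T4=31  T5=16  T6=27  T7=28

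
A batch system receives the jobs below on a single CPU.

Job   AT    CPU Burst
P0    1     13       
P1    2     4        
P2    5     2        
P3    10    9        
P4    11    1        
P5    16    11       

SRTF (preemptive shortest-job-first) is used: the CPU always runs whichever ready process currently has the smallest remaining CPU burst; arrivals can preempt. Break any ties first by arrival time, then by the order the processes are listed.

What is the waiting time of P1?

0

Gantt: | idle 0-1 | P0 1-2 | P1 2-6 | P2 6-8 | P0 8-10 | P3 10-11 | P4 11-12 | P3 12-20 | P0 20-30 | P5 30-41 |
Completion: P0=30  P1=6  P2=8  P3=20  P4=12  P5=41
Turnaround (C−A): P0=29  P1=4  P2=3  P3=10  P4=1  P5=25
Waiting(P1) = turnaround − burst = 4 − 4 = 0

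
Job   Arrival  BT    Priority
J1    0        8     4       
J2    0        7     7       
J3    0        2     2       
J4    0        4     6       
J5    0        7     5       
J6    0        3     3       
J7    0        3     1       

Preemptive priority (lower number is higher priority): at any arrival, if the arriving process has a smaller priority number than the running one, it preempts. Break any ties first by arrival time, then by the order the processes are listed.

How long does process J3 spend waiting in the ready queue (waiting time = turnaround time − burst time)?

3

Schedule: | J7 0-3 | J3 3-5 | J6 5-8 | J1 8-16 | J5 16-23 | J4 23-27 | J2 27-34 |
Completion: J1=16  J2=34  J3=5  J4=27  J5=23  J6=8  J7=3
Waiting(J3) = turnaround − burst = 5 − 2 = 3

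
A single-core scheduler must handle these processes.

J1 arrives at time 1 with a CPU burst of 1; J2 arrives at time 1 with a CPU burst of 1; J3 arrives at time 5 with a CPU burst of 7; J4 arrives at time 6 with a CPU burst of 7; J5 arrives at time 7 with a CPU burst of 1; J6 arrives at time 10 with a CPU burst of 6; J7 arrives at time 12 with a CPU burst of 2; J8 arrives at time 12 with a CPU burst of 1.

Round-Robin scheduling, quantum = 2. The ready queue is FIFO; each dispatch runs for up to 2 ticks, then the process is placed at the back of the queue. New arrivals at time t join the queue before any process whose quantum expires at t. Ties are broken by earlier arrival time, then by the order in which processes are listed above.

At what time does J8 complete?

19

Gantt: | idle 0-1 | J1 1-2 | J2 2-3 | idle 3-5 | J3 5-7 | J4 7-9 | J5 9-10 | J3 10-12 | J4 12-14 | J6 14-16 | J7 16-18 | J8 18-19 | J3 19-21 | J4 21-23 | J6 23-25 | J3 25-26 | J4 26-27 | J6 27-29 |
Completion: J1=2  J2=3  J3=26  J4=27  J5=10  J6=29  J7=18  J8=19
Turnaround (C−A): J1=1  J2=2  J3=21  J4=21  J5=3  J6=19  J7=6  J8=7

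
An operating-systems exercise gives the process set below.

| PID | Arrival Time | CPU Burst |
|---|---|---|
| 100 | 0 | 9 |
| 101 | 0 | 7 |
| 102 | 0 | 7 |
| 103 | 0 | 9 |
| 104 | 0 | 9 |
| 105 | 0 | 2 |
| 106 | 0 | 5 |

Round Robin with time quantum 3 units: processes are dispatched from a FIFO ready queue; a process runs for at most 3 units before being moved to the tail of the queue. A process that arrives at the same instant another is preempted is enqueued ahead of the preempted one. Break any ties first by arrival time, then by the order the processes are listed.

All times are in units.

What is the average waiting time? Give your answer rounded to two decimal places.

Gantt: | 100 0-3 | 101 3-6 | 102 6-9 | 103 9-12 | 104 12-15 | 105 15-17 | 106 17-20 | 100 20-23 | 101 23-26 | 102 26-29 | 103 29-32 | 104 32-35 | 106 35-37 | 100 37-40 | 101 40-41 | 102 41-42 | 103 42-45 | 104 45-48 |
Completion: 100=40  101=41  102=42  103=45  104=48  105=17  106=37
Waiting times: 100=31, 101=34, 102=35, 103=36, 104=39, 105=15, 106=32
Average waiting = (31+34+35+36+39+15+32) / 7 = 222/7 = 31.71

31.71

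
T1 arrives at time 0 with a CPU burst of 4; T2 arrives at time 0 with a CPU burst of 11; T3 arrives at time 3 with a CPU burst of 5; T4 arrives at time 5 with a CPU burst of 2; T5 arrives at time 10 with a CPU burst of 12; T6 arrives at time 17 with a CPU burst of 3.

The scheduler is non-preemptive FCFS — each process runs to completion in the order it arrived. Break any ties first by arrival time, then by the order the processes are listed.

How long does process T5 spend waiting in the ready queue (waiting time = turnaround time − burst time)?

12

Schedule: | T1 0-4 | T2 4-15 | T3 15-20 | T4 20-22 | T5 22-34 | T6 34-37 |
Completion: T1=4  T2=15  T3=20  T4=22  T5=34  T6=37
Waiting(T5) = turnaround − burst = 24 − 12 = 12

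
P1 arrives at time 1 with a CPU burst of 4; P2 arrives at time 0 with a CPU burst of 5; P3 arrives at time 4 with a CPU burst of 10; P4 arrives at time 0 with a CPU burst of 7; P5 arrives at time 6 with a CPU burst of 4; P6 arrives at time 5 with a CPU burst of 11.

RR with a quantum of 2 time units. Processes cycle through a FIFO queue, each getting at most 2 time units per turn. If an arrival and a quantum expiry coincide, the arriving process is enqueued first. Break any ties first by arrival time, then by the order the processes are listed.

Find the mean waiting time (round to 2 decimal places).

19.33

Schedule: | P2 0-2 | P4 2-4 | P1 4-6 | P2 6-8 | P3 8-10 | P4 10-12 | P6 12-14 | P5 14-16 | P1 16-18 | P2 18-19 | P3 19-21 | P4 21-23 | P6 23-25 | P5 25-27 | P3 27-29 | P4 29-30 | P6 30-32 | P3 32-34 | P6 34-36 | P3 36-38 | P6 38-41 |
Completion: P1=18  P2=19  P3=38  P4=30  P5=27  P6=41
Turnaround (C−A): P1=17  P2=19  P3=34  P4=30  P5=21  P6=36
Waiting times: P1=13, P2=14, P3=24, P4=23, P5=17, P6=25
Average waiting = (13+14+24+23+17+25) / 6 = 116/6 = 19.33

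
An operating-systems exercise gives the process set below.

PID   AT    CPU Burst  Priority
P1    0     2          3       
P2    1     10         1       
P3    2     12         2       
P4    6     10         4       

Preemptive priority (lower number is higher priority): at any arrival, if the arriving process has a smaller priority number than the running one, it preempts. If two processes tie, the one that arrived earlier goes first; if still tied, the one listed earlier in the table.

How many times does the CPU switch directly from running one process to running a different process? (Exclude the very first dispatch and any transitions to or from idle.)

4

Schedule: | P1 0-1 | P2 1-11 | P3 11-23 | P1 23-24 | P4 24-34 |
Completion: P1=24  P2=11  P3=23  P4=34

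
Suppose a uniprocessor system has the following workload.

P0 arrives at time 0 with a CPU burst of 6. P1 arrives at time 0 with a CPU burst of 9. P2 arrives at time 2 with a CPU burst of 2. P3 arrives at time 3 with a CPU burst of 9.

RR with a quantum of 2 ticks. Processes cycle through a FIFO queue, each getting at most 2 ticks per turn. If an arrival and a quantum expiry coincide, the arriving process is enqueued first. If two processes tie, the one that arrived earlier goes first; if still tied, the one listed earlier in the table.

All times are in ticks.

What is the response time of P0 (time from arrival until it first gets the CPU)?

0

Schedule: | P0 0-2 | P1 2-4 | P2 4-6 | P0 6-8 | P3 8-10 | P1 10-12 | P0 12-14 | P3 14-16 | P1 16-18 | P3 18-20 | P1 20-22 | P3 22-24 | P1 24-25 | P3 25-26 |
Completion: P0=14  P1=25  P2=6  P3=26
Turnaround (C−A): P0=14  P1=25  P2=4  P3=23
Response(P0) = first start − arrival = 0 − 0 = 0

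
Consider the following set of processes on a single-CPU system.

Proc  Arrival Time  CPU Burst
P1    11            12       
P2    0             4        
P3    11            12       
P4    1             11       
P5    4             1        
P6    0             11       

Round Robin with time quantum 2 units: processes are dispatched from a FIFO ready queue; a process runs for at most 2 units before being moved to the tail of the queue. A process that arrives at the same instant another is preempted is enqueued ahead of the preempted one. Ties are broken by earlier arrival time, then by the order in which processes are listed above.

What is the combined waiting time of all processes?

Timeline: | P2 0-2 | P6 2-4 | P4 4-6 | P2 6-8 | P5 8-9 | P6 9-11 | P4 11-13 | P1 13-15 | P3 15-17 | P6 17-19 | P4 19-21 | P1 21-23 | P3 23-25 | P6 25-27 | P4 27-29 | P1 29-31 | P3 31-33 | P6 33-35 | P4 35-37 | P1 37-39 | P3 39-41 | P6 41-42 | P4 42-43 | P1 43-45 | P3 45-47 | P1 47-49 | P3 49-51 |
Completion: P1=49  P2=8  P3=51  P4=43  P5=9  P6=42
Turnaround (C−A): P1=38  P2=8  P3=40  P4=42  P5=5  P6=42
Waiting = turnaround − burst: P1=26, P2=4, P3=28, P4=31, P5=4, P6=31
Total waiting = 26 + 4 + 28 + 31 + 4 + 31 = 124

124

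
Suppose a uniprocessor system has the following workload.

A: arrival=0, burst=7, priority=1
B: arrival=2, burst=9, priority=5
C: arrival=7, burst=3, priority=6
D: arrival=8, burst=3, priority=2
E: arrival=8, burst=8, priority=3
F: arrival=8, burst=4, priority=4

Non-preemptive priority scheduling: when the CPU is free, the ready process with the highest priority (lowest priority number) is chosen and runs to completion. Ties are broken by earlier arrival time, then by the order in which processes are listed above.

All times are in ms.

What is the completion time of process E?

27

Schedule: | A 0-7 | B 7-16 | D 16-19 | E 19-27 | F 27-31 | C 31-34 |
Completion: A=7  B=16  C=34  D=19  E=27  F=31
Turnaround (C−A): A=7  B=14  C=27  D=11  E=19  F=23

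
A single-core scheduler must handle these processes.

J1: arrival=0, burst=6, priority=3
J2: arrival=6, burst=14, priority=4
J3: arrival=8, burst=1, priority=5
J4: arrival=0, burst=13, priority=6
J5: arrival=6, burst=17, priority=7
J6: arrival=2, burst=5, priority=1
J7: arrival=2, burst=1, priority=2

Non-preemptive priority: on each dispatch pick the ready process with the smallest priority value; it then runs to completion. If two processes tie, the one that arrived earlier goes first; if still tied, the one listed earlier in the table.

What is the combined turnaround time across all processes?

Timeline: | J1 0-6 | J6 6-11 | J7 11-12 | J2 12-26 | J3 26-27 | J4 27-40 | J5 40-57 |
Completion: J1=6  J2=26  J3=27  J4=40  J5=57  J6=11  J7=12
Turnaround (C−A): J1=6  J2=20  J3=19  J4=40  J5=51  J6=9  J7=10
Turnaround = completion − arrival: J1=6, J2=20, J3=19, J4=40, J5=51, J6=9, J7=10
Total turnaround = 6 + 20 + 19 + 40 + 51 + 9 + 10 = 155

155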